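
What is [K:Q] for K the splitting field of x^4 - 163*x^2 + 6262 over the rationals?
[K:Q] = 4

f factors as (x^2 - 62)(x^2 - 101); the splitting field is K = Q(sqrt(62), sqrt(101)). Since 62, 101, and 6262 are all non-squares in Q, the three subfields Q(sqrt(62)), Q(sqrt(101)), Q(sqrt(6262)) are distinct degree-2 extensions, so [K:Q] = 4 (Klein four Galois group).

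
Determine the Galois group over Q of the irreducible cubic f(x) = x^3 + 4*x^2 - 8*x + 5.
Gal(K/Q) = S_3 (symmetric group of order 6)

Compute the discriminant of x^3 + (4)*x^2 + (-8)*x + (5): Δ = -1763. Since Δ is not a rational square, the Galois group is not contained in A_3; it must be the full S_3 (irreducibility of the cubic rules out anything smaller).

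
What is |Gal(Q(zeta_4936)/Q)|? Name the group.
|Gal(Q(zeta_4936)/Q)| = phi(4936) = 2464; group ≅ (Z/4936Z)^* ≅ Z/2Z × Z/2Z × Z/616Z

The n-th cyclotomic polynomial Φ_4936(x) is the minimal polynomial of zeta_4936 over Q and has degree phi(4936) = 2464. So Q(zeta_4936) is a degree-2464 Galois extension with Galois group (Z/4936Z)^*. By CRT, (Z/4936Z)^* ≅ (Z/8Z)^* × (Z/617Z)^*. Each prime-power unit group is (Z/8Z)^* ≅ Z/2Z × Z/2Z; (Z/617Z)^* ≅ Z/616Z. Hence Gal(Q(zeta_4936)/Q) ≅ Z/2Z × Z/2Z × Z/616Z.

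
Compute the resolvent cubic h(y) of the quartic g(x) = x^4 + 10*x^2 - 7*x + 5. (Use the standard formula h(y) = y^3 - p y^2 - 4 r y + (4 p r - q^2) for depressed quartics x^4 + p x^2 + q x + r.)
h(y) = y^3 - 10*y^2 - 20*y + 151

Identify coefficients: p = 10, q = -7, r = 5.
Plug into h(y) = y^3 - p y^2 - 4 r y + (4 p r - q^2):
  h(y) = y^3 - (10) y^2 - 4*(5) y + (4*(10)*(5) - (-7)^2)
       = y^3 + (-10) y^2 + (-20) y + (151).
Simplifying: h(y) = y^3 - 10*y^2 - 20*y + 151.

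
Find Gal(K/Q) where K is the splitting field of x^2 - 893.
Gal(K/Q) = Z/2Z (cyclic of order 2)

x^2 - 893 is irreducible over Q since 893 is not a rational square. The splitting field Q(sqrt(893)) has degree 2 over Q, and its unique nontrivial automorphism is sqrt(893) ↦ -sqrt(893). Hence Gal(Q(sqrt(893))/Q) = Z/2Z.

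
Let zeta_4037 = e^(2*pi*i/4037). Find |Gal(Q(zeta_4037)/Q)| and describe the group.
|Gal(Q(zeta_4037)/Q)| = phi(4037) = 3660; group ≅ (Z/4037Z)^* ≅ Z/10Z × Z/366Z

The n-th cyclotomic polynomial Φ_4037(x) is the minimal polynomial of zeta_4037 over Q and has degree phi(4037) = 3660. So Q(zeta_4037) is a degree-3660 Galois extension with Galois group (Z/4037Z)^*. By CRT, (Z/4037Z)^* ≅ (Z/11Z)^* × (Z/367Z)^*. Each prime-power unit group is (Z/11Z)^* ≅ Z/10Z; (Z/367Z)^* ≅ Z/366Z. Hence Gal(Q(zeta_4037)/Q) ≅ Z/10Z × Z/366Z.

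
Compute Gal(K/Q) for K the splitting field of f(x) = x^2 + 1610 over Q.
Gal(K/Q) = Z/2Z (cyclic of order 2)

x^2 + 1610 is irreducible over Q since -1610 is not a rational square. The splitting field Q(sqrt(-1610)) has degree 2 over Q, and its unique nontrivial automorphism is sqrt(-1610) ↦ -sqrt(-1610). Hence Gal(Q(sqrt(-1610))/Q) = Z/2Z.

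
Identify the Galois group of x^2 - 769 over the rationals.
Gal(K/Q) = Z/2Z (cyclic of order 2)

x^2 - 769 is irreducible over Q since 769 is not a rational square. The splitting field Q(sqrt(769)) has degree 2 over Q, and its unique nontrivial automorphism is sqrt(769) ↦ -sqrt(769). Hence Gal(Q(sqrt(769))/Q) = Z/2Z.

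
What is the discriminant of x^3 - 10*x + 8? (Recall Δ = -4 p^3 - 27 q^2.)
Δ = 2272

For a depressed cubic x^3 + p x + q the discriminant is Δ = -4 p^3 - 27 q^2 = -4*(-10)^3 - 27*(8)^2 = 4000 - 1728 = 2272.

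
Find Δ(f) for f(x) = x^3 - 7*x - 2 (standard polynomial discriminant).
Δ = 1264

For a depressed cubic x^3 + p x + q the discriminant is Δ = -4 p^3 - 27 q^2 = -4*(-7)^3 - 27*(-2)^2 = 1372 - 108 = 1264.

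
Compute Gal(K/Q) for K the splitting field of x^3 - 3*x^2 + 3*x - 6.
Gal(K/Q) = S_3 (symmetric group of order 6)

Compute the discriminant of x^3 + (-3)*x^2 + (3)*x + (-6): Δ = -675. Since Δ is not a rational square, the Galois group is not contained in A_3; it must be the full S_3 (irreducibility of the cubic rules out anything smaller).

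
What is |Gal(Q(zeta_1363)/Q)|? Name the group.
|Gal(Q(zeta_1363)/Q)| = phi(1363) = 1288; group ≅ (Z/1363Z)^* ≅ Z/28Z × Z/46Z

The n-th cyclotomic polynomial Φ_1363(x) is the minimal polynomial of zeta_1363 over Q and has degree phi(1363) = 1288. So Q(zeta_1363) is a degree-1288 Galois extension with Galois group (Z/1363Z)^*. By CRT, (Z/1363Z)^* ≅ (Z/29Z)^* × (Z/47Z)^*. Each prime-power unit group is (Z/29Z)^* ≅ Z/28Z; (Z/47Z)^* ≅ Z/46Z. Hence Gal(Q(zeta_1363)/Q) ≅ Z/28Z × Z/46Z.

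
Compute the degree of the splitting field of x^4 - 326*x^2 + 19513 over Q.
[K:Q] = 4

f factors as (x^2 - 79)(x^2 - 247); the splitting field is K = Q(sqrt(79), sqrt(247)). Since 79, 247, and 19513 are all non-squares in Q, the three subfields Q(sqrt(79)), Q(sqrt(247)), Q(sqrt(19513)) are distinct degree-2 extensions, so [K:Q] = 4 (Klein four Galois group).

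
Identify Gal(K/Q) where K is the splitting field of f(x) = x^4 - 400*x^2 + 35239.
Gal(K/Q) = V_4 (Klein four-group, Z/2Z × Z/2Z)

f factors as (x^2 - 269)(x^2 - 131), so the splitting field is K = Q(sqrt(269), sqrt(131)). The elements 269, 131, 35239 are all non-squares in Q, so sqrt(269) and sqrt(131) generate independent quadratic extensions. Thus [K:Q] = 4 and Gal(K/Q) is generated by the two order-2 automorphisms sqrt(269) ↦ -sqrt(269) and sqrt(131) ↦ -sqrt(131), giving V_4.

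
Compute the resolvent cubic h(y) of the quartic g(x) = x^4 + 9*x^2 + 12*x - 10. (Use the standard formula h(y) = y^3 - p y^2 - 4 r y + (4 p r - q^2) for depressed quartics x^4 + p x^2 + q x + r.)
h(y) = y^3 - 9*y^2 + 40*y - 504

Identify coefficients: p = 9, q = 12, r = -10.
Plug into h(y) = y^3 - p y^2 - 4 r y + (4 p r - q^2):
  h(y) = y^3 - (9) y^2 - 4*(-10) y + (4*(9)*(-10) - (12)^2)
       = y^3 + (-9) y^2 + (40) y + (-504).
Simplifying: h(y) = y^3 - 9*y^2 + 40*y - 504.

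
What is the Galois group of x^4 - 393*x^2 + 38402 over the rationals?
Gal(K/Q) = V_4 (Klein four-group, Z/2Z × Z/2Z)

f factors as (x^2 - 182)(x^2 - 211), so the splitting field is K = Q(sqrt(182), sqrt(211)). The elements 182, 211, 38402 are all non-squares in Q, so sqrt(182) and sqrt(211) generate independent quadratic extensions. Thus [K:Q] = 4 and Gal(K/Q) is generated by the two order-2 automorphisms sqrt(182) ↦ -sqrt(182) and sqrt(211) ↦ -sqrt(211), giving V_4.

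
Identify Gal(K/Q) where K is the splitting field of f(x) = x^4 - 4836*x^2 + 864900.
Gal(K/Q) = Z/2Z (cyclic of order 2)

f factors as (x^2 - 4650)(x^2 - 186), so the splitting field is K = Q(sqrt(4650), sqrt(186)). The squarefree part of 4650 is 186 and the squarefree part of 186 is also 186, so sqrt(4650) and sqrt(186) are both rational multiples of sqrt(186). Hence Q(sqrt(4650)) = Q(sqrt(186)) = Q(sqrt(186)), and the splitting field collapses to a single degree-2 extension with Galois group Z/2Z.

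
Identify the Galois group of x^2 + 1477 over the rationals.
Gal(K/Q) = Z/2Z (cyclic of order 2)

x^2 + 1477 is irreducible over Q since -1477 is not a rational square. The splitting field Q(sqrt(-1477)) has degree 2 over Q, and its unique nontrivial automorphism is sqrt(-1477) ↦ -sqrt(-1477). Hence Gal(Q(sqrt(-1477))/Q) = Z/2Z.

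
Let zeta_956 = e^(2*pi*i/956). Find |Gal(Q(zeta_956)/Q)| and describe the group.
|Gal(Q(zeta_956)/Q)| = phi(956) = 476; group ≅ (Z/956Z)^* ≅ Z/2Z × Z/238Z

The n-th cyclotomic polynomial Φ_956(x) is the minimal polynomial of zeta_956 over Q and has degree phi(956) = 476. So Q(zeta_956) is a degree-476 Galois extension with Galois group (Z/956Z)^*. By CRT, (Z/956Z)^* ≅ (Z/4Z)^* × (Z/239Z)^*. Each prime-power unit group is (Z/4Z)^* ≅ Z/2Z; (Z/239Z)^* ≅ Z/238Z. Hence Gal(Q(zeta_956)/Q) ≅ Z/2Z × Z/238Z.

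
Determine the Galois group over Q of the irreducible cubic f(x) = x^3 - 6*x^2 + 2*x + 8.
Gal(K/Q) = S_3 (symmetric group of order 6)

Compute the discriminant of x^3 + (-6)*x^2 + (2)*x + (8): Δ = 3568. Since Δ is not a rational square, the Galois group is not contained in A_3; it must be the full S_3 (irreducibility of the cubic rules out anything smaller).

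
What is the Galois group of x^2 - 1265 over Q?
Gal(K/Q) = Z/2Z (cyclic of order 2)

x^2 - 1265 is irreducible over Q since 1265 is not a rational square. The splitting field Q(sqrt(1265)) has degree 2 over Q, and its unique nontrivial automorphism is sqrt(1265) ↦ -sqrt(1265). Hence Gal(Q(sqrt(1265))/Q) = Z/2Z.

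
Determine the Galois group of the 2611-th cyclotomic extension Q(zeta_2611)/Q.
|Gal(Q(zeta_2611)/Q)| = phi(2611) = 2232; group ≅ (Z/2611Z)^* ≅ Z/6Z × Z/372Z

The n-th cyclotomic polynomial Φ_2611(x) is the minimal polynomial of zeta_2611 over Q and has degree phi(2611) = 2232. So Q(zeta_2611) is a degree-2232 Galois extension with Galois group (Z/2611Z)^*. By CRT, (Z/2611Z)^* ≅ (Z/7Z)^* × (Z/373Z)^*. Each prime-power unit group is (Z/7Z)^* ≅ Z/6Z; (Z/373Z)^* ≅ Z/372Z. Hence Gal(Q(zeta_2611)/Q) ≅ Z/6Z × Z/372Z.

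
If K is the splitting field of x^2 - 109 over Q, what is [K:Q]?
[K:Q] = 2

The polynomial x^2 - 109 is irreducible over Q since 109 is not a perfect square. Its splitting field is Q(sqrt(109)), which has degree 2 over Q.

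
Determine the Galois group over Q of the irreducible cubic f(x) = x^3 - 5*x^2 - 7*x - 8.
Gal(K/Q) = S_3 (symmetric group of order 6)

Compute the discriminant of x^3 + (-5)*x^2 + (-7)*x + (-8): Δ = -8171. Since Δ is not a rational square, the Galois group is not contained in A_3; it must be the full S_3 (irreducibility of the cubic rules out anything smaller).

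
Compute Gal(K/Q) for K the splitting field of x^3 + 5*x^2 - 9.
Gal(K/Q) = S_3 (symmetric group of order 6)

Compute the discriminant of x^3 + (5)*x^2 + (0)*x + (-9): Δ = 2313. Since Δ is not a rational square, the Galois group is not contained in A_3; it must be the full S_3 (irreducibility of the cubic rules out anything smaller).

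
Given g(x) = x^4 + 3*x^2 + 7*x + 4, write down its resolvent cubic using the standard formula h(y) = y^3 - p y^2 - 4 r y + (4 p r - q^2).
h(y) = y^3 - 3*y^2 - 16*y - 1

Identify coefficients: p = 3, q = 7, r = 4.
Plug into h(y) = y^3 - p y^2 - 4 r y + (4 p r - q^2):
  h(y) = y^3 - (3) y^2 - 4*(4) y + (4*(3)*(4) - (7)^2)
       = y^3 + (-3) y^2 + (-16) y + (-1).
Simplifying: h(y) = y^3 - 3*y^2 - 16*y - 1.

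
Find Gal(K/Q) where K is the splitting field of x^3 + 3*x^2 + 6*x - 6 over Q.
Gal(K/Q) = S_3 (symmetric group of order 6)

Compute the discriminant of x^3 + (3)*x^2 + (6)*x + (-6): Δ = -2808. Since Δ is not a rational square, the Galois group is not contained in A_3; it must be the full S_3 (irreducibility of the cubic rules out anything smaller).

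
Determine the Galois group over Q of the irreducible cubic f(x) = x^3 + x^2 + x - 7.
Gal(K/Q) = S_3 (symmetric group of order 6)

Compute the discriminant of x^3 + (1)*x^2 + (1)*x + (-7): Δ = -1424. Since Δ is not a rational square, the Galois group is not contained in A_3; it must be the full S_3 (irreducibility of the cubic rules out anything smaller).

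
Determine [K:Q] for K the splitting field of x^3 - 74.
[K:Q] = 6

x^3 - 74 has one real root r = 74^(1/3) and two complex roots r*zeta_3, r*zeta_3^2 where zeta_3 = e^(2*pi*i/3). The splitting field is Q(r, zeta_3). [Q(r):Q] = 3 and [Q(zeta_3):Q] = 2 with gcd = 1, so [Q(r, zeta_3):Q] = 3 * 2 = 6.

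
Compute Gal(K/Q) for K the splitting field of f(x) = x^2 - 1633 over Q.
Gal(K/Q) = Z/2Z (cyclic of order 2)

x^2 - 1633 is irreducible over Q since 1633 is not a rational square. The splitting field Q(sqrt(1633)) has degree 2 over Q, and its unique nontrivial automorphism is sqrt(1633) ↦ -sqrt(1633). Hence Gal(Q(sqrt(1633))/Q) = Z/2Z.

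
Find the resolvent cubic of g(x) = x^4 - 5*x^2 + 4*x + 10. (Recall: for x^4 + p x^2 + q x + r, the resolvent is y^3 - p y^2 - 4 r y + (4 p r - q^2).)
h(y) = y^3 + 5*y^2 - 40*y - 216

Identify coefficients: p = -5, q = 4, r = 10.
Plug into h(y) = y^3 - p y^2 - 4 r y + (4 p r - q^2):
  h(y) = y^3 - (-5) y^2 - 4*(10) y + (4*(-5)*(10) - (4)^2)
       = y^3 + (5) y^2 + (-40) y + (-216).
Simplifying: h(y) = y^3 + 5*y^2 - 40*y - 216.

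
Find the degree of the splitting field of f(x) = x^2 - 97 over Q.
[K:Q] = 2

The polynomial x^2 - 97 is irreducible over Q since 97 is not a perfect square. Its splitting field is Q(sqrt(97)), which has degree 2 over Q.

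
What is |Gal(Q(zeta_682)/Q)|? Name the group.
|Gal(Q(zeta_682)/Q)| = phi(682) = 300; group ≅ (Z/682Z)^* ≅ Z/10Z × Z/30Z

The n-th cyclotomic polynomial Φ_682(x) is the minimal polynomial of zeta_682 over Q and has degree phi(682) = 300. So Q(zeta_682) is a degree-300 Galois extension with Galois group (Z/682Z)^*. By CRT, (Z/682Z)^* ≅ (Z/2Z)^* × (Z/11Z)^* × (Z/31Z)^*. Each prime-power unit group is (Z/2Z)^* ≅ trivial group (order 1); (Z/11Z)^* ≅ Z/10Z; (Z/31Z)^* ≅ Z/30Z. Hence Gal(Q(zeta_682)/Q) ≅ Z/10Z × Z/30Z.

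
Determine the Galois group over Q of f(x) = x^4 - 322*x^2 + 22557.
Gal(K/Q) = V_4 (Klein four-group, Z/2Z × Z/2Z)

f factors as (x^2 - 103)(x^2 - 219), so the splitting field is K = Q(sqrt(103), sqrt(219)). The elements 103, 219, 22557 are all non-squares in Q, so sqrt(103) and sqrt(219) generate independent quadratic extensions. Thus [K:Q] = 4 and Gal(K/Q) is generated by the two order-2 automorphisms sqrt(103) ↦ -sqrt(103) and sqrt(219) ↦ -sqrt(219), giving V_4.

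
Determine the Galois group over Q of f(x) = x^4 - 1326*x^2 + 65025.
Gal(K/Q) = Z/2Z (cyclic of order 2)

f factors as (x^2 - 51)(x^2 - 1275), so the splitting field is K = Q(sqrt(51), sqrt(1275)). The squarefree part of 51 is 51 and the squarefree part of 1275 is also 51, so sqrt(51) and sqrt(1275) are both rational multiples of sqrt(51). Hence Q(sqrt(51)) = Q(sqrt(1275)) = Q(sqrt(51)), and the splitting field collapses to a single degree-2 extension with Galois group Z/2Z.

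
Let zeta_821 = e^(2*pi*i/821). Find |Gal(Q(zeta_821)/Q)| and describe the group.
|Gal(Q(zeta_821)/Q)| = phi(821) = 820; group ≅ (Z/821Z)^* ≅ Z/820Z

The n-th cyclotomic polynomial Φ_821(x) is the minimal polynomial of zeta_821 over Q and has degree phi(821) = 820. So Q(zeta_821) is a degree-820 Galois extension with Galois group (Z/821Z)^*. (Z/821Z)^* is cyclic since 821 is an odd prime power (or 4). Hence Gal(Q(zeta_821)/Q) ≅ Z/820Z.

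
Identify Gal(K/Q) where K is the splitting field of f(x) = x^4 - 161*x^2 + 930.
Gal(K/Q) = V_4 (Klein four-group, Z/2Z × Z/2Z)

f factors as (x^2 - 155)(x^2 - 6), so the splitting field is K = Q(sqrt(155), sqrt(6)). The elements 155, 6, 930 are all non-squares in Q, so sqrt(155) and sqrt(6) generate independent quadratic extensions. Thus [K:Q] = 4 and Gal(K/Q) is generated by the two order-2 automorphisms sqrt(155) ↦ -sqrt(155) and sqrt(6) ↦ -sqrt(6), giving V_4.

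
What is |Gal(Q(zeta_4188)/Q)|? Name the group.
|Gal(Q(zeta_4188)/Q)| = phi(4188) = 1392; group ≅ (Z/4188Z)^* ≅ Z/2Z × Z/2Z × Z/348Z

The n-th cyclotomic polynomial Φ_4188(x) is the minimal polynomial of zeta_4188 over Q and has degree phi(4188) = 1392. So Q(zeta_4188) is a degree-1392 Galois extension with Galois group (Z/4188Z)^*. By CRT, (Z/4188Z)^* ≅ (Z/4Z)^* × (Z/3Z)^* × (Z/349Z)^*. Each prime-power unit group is (Z/4Z)^* ≅ Z/2Z; (Z/3Z)^* ≅ Z/2Z; (Z/349Z)^* ≅ Z/348Z. Hence Gal(Q(zeta_4188)/Q) ≅ Z/2Z × Z/2Z × Z/348Z.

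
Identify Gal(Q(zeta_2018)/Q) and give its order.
|Gal(Q(zeta_2018)/Q)| = phi(2018) = 1008; group ≅ (Z/2018Z)^* ≅ Z/1008Z

The n-th cyclotomic polynomial Φ_2018(x) is the minimal polynomial of zeta_2018 over Q and has degree phi(2018) = 1008. So Q(zeta_2018) is a degree-1008 Galois extension with Galois group (Z/2018Z)^*. By CRT, (Z/2018Z)^* ≅ (Z/2Z)^* × (Z/1009Z)^*. Each prime-power unit group is (Z/2Z)^* ≅ trivial group (order 1); (Z/1009Z)^* ≅ Z/1008Z. Hence Gal(Q(zeta_2018)/Q) ≅ Z/1008Z.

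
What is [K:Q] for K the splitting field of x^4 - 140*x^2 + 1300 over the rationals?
[K:Q] = 4

f factors as (x^2 - 10)(x^2 - 130); the splitting field is K = Q(sqrt(10), sqrt(130)). Since 10, 130, and 1300 are all non-squares in Q, the three subfields Q(sqrt(10)), Q(sqrt(130)), Q(sqrt(1300)) are distinct degree-2 extensions, so [K:Q] = 4 (Klein four Galois group).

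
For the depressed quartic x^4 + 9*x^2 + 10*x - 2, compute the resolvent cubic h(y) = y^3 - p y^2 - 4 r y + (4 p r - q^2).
h(y) = y^3 - 9*y^2 + 8*y - 172

Identify coefficients: p = 9, q = 10, r = -2.
Plug into h(y) = y^3 - p y^2 - 4 r y + (4 p r - q^2):
  h(y) = y^3 - (9) y^2 - 4*(-2) y + (4*(9)*(-2) - (10)^2)
       = y^3 + (-9) y^2 + (8) y + (-172).
Simplifying: h(y) = y^3 - 9*y^2 + 8*y - 172.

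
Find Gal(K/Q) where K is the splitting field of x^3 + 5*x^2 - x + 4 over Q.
Gal(K/Q) = S_3 (symmetric group of order 6)

Compute the discriminant of x^3 + (5)*x^2 + (-1)*x + (4): Δ = -2763. Since Δ is not a rational square, the Galois group is not contained in A_3; it must be the full S_3 (irreducibility of the cubic rules out anything smaller).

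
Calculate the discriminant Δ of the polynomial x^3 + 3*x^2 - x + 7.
Δ = -2444

For x^3 + a x^2 + b x + c the discriminant is Δ = 18 a b c - 4 a^3 c + a^2 b^2 - 4 b^3 - 27 c^2.
Plug a = 3, b = -1, c = 7:
  18*(3)*(-1)*(7) - 4*(3)^3*(7) + (3)^2*(-1)^2 - 4*(-1)^3 - 27*(7)^2
  = -378 + (-756) + 9 + (4) + (-1323)
  = -2444.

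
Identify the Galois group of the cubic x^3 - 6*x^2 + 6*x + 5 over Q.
Gal(K/Q) = S_3 (symmetric group of order 6)

Compute the discriminant of x^3 + (-6)*x^2 + (6)*x + (5): Δ = 837. Since Δ is not a rational square, the Galois group is not contained in A_3; it must be the full S_3 (irreducibility of the cubic rules out anything smaller).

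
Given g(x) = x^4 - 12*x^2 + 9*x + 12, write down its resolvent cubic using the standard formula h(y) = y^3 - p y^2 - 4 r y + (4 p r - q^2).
h(y) = y^3 + 12*y^2 - 48*y - 657

Identify coefficients: p = -12, q = 9, r = 12.
Plug into h(y) = y^3 - p y^2 - 4 r y + (4 p r - q^2):
  h(y) = y^3 - (-12) y^2 - 4*(12) y + (4*(-12)*(12) - (9)^2)
       = y^3 + (12) y^2 + (-48) y + (-657).
Simplifying: h(y) = y^3 + 12*y^2 - 48*y - 657.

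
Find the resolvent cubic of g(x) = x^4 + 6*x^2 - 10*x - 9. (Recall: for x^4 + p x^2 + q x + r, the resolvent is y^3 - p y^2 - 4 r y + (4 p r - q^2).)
h(y) = y^3 - 6*y^2 + 36*y - 316

Identify coefficients: p = 6, q = -10, r = -9.
Plug into h(y) = y^3 - p y^2 - 4 r y + (4 p r - q^2):
  h(y) = y^3 - (6) y^2 - 4*(-9) y + (4*(6)*(-9) - (-10)^2)
       = y^3 + (-6) y^2 + (36) y + (-316).
Simplifying: h(y) = y^3 - 6*y^2 + 36*y - 316.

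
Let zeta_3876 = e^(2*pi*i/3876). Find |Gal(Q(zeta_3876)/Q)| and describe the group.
|Gal(Q(zeta_3876)/Q)| = phi(3876) = 1152; group ≅ (Z/3876Z)^* ≅ Z/2Z × Z/2Z × Z/16Z × Z/18Z

The n-th cyclotomic polynomial Φ_3876(x) is the minimal polynomial of zeta_3876 over Q and has degree phi(3876) = 1152. So Q(zeta_3876) is a degree-1152 Galois extension with Galois group (Z/3876Z)^*. By CRT, (Z/3876Z)^* ≅ (Z/4Z)^* × (Z/3Z)^* × (Z/17Z)^* × (Z/19Z)^*. Each prime-power unit group is (Z/4Z)^* ≅ Z/2Z; (Z/3Z)^* ≅ Z/2Z; (Z/17Z)^* ≅ Z/16Z; (Z/19Z)^* ≅ Z/18Z. Hence Gal(Q(zeta_3876)/Q) ≅ Z/2Z × Z/2Z × Z/16Z × Z/18Z.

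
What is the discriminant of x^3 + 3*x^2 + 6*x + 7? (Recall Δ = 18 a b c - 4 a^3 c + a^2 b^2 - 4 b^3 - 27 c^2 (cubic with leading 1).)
Δ = -351

For x^3 + a x^2 + b x + c the discriminant is Δ = 18 a b c - 4 a^3 c + a^2 b^2 - 4 b^3 - 27 c^2.
Plug a = 3, b = 6, c = 7:
  18*(3)*(6)*(7) - 4*(3)^3*(7) + (3)^2*(6)^2 - 4*(6)^3 - 27*(7)^2
  = 2268 + (-756) + 324 + (-864) + (-1323)
  = -351.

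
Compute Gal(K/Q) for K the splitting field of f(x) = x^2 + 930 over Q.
Gal(K/Q) = Z/2Z (cyclic of order 2)

x^2 + 930 is irreducible over Q since -930 is not a rational square. The splitting field Q(sqrt(-930)) has degree 2 over Q, and its unique nontrivial automorphism is sqrt(-930) ↦ -sqrt(-930). Hence Gal(Q(sqrt(-930))/Q) = Z/2Z.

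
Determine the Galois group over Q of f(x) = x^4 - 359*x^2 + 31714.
Gal(K/Q) = V_4 (Klein four-group, Z/2Z × Z/2Z)

f factors as (x^2 - 157)(x^2 - 202), so the splitting field is K = Q(sqrt(157), sqrt(202)). The elements 157, 202, 31714 are all non-squares in Q, so sqrt(157) and sqrt(202) generate independent quadratic extensions. Thus [K:Q] = 4 and Gal(K/Q) is generated by the two order-2 automorphisms sqrt(157) ↦ -sqrt(157) and sqrt(202) ↦ -sqrt(202), giving V_4.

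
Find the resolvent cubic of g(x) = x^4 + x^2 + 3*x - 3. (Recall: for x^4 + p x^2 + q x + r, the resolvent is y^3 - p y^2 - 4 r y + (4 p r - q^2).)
h(y) = y^3 - y^2 + 12*y - 21

Identify coefficients: p = 1, q = 3, r = -3.
Plug into h(y) = y^3 - p y^2 - 4 r y + (4 p r - q^2):
  h(y) = y^3 - (1) y^2 - 4*(-3) y + (4*(1)*(-3) - (3)^2)
       = y^3 + (-1) y^2 + (12) y + (-21).
Simplifying: h(y) = y^3 - y^2 + 12*y - 21.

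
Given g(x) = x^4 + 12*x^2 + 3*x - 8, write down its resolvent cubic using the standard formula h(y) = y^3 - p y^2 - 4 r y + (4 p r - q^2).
h(y) = y^3 - 12*y^2 + 32*y - 393

Identify coefficients: p = 12, q = 3, r = -8.
Plug into h(y) = y^3 - p y^2 - 4 r y + (4 p r - q^2):
  h(y) = y^3 - (12) y^2 - 4*(-8) y + (4*(12)*(-8) - (3)^2)
       = y^3 + (-12) y^2 + (32) y + (-393).
Simplifying: h(y) = y^3 - 12*y^2 + 32*y - 393.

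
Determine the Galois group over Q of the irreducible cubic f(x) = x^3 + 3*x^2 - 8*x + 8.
Gal(K/Q) = S_3 (symmetric group of order 6)

Compute the discriminant of x^3 + (3)*x^2 + (-8)*x + (8): Δ = -3424. Since Δ is not a rational square, the Galois group is not contained in A_3; it must be the full S_3 (irreducibility of the cubic rules out anything smaller).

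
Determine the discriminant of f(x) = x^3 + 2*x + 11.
Δ = -3299

For a depressed cubic x^3 + p x + q the discriminant is Δ = -4 p^3 - 27 q^2 = -4*(2)^3 - 27*(11)^2 = -32 - 3267 = -3299.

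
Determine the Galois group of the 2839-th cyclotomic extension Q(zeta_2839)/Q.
|Gal(Q(zeta_2839)/Q)| = phi(2839) = 2656; group ≅ (Z/2839Z)^* ≅ Z/16Z × Z/166Z

The n-th cyclotomic polynomial Φ_2839(x) is the minimal polynomial of zeta_2839 over Q and has degree phi(2839) = 2656. So Q(zeta_2839) is a degree-2656 Galois extension with Galois group (Z/2839Z)^*. By CRT, (Z/2839Z)^* ≅ (Z/17Z)^* × (Z/167Z)^*. Each prime-power unit group is (Z/17Z)^* ≅ Z/16Z; (Z/167Z)^* ≅ Z/166Z. Hence Gal(Q(zeta_2839)/Q) ≅ Z/16Z × Z/166Z.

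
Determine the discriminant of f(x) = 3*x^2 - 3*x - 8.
Δ = 105

For a quadratic a x^2 + b x + c the discriminant is Δ = b^2 - 4ac = (-3)^2 - 4*(3)*(-8) = 9 - (-96) = 105.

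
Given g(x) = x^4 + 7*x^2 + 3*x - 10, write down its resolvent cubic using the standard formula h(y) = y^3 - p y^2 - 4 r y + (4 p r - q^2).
h(y) = y^3 - 7*y^2 + 40*y - 289

Identify coefficients: p = 7, q = 3, r = -10.
Plug into h(y) = y^3 - p y^2 - 4 r y + (4 p r - q^2):
  h(y) = y^3 - (7) y^2 - 4*(-10) y + (4*(7)*(-10) - (3)^2)
       = y^3 + (-7) y^2 + (40) y + (-289).
Simplifying: h(y) = y^3 - 7*y^2 + 40*y - 289.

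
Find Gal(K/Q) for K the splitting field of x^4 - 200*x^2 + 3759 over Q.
Gal(K/Q) = V_4 (Klein four-group, Z/2Z × Z/2Z)

f factors as (x^2 - 21)(x^2 - 179), so the splitting field is K = Q(sqrt(21), sqrt(179)). The elements 21, 179, 3759 are all non-squares in Q, so sqrt(21) and sqrt(179) generate independent quadratic extensions. Thus [K:Q] = 4 and Gal(K/Q) is generated by the two order-2 automorphisms sqrt(21) ↦ -sqrt(21) and sqrt(179) ↦ -sqrt(179), giving V_4.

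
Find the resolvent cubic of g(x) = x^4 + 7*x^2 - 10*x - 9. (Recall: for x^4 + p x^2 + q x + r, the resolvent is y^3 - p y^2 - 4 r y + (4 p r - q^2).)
h(y) = y^3 - 7*y^2 + 36*y - 352

Identify coefficients: p = 7, q = -10, r = -9.
Plug into h(y) = y^3 - p y^2 - 4 r y + (4 p r - q^2):
  h(y) = y^3 - (7) y^2 - 4*(-9) y + (4*(7)*(-9) - (-10)^2)
       = y^3 + (-7) y^2 + (36) y + (-352).
Simplifying: h(y) = y^3 - 7*y^2 + 36*y - 352.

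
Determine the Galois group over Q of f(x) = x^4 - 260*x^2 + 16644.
Gal(K/Q) = V_4 (Klein four-group, Z/2Z × Z/2Z)

f factors as (x^2 - 146)(x^2 - 114), so the splitting field is K = Q(sqrt(146), sqrt(114)). The elements 146, 114, 16644 are all non-squares in Q, so sqrt(146) and sqrt(114) generate independent quadratic extensions. Thus [K:Q] = 4 and Gal(K/Q) is generated by the two order-2 automorphisms sqrt(146) ↦ -sqrt(146) and sqrt(114) ↦ -sqrt(114), giving V_4.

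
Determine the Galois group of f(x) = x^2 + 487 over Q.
Gal(K/Q) = Z/2Z (cyclic of order 2)

x^2 + 487 is irreducible over Q since -487 is not a rational square. The splitting field Q(sqrt(-487)) has degree 2 over Q, and its unique nontrivial automorphism is sqrt(-487) ↦ -sqrt(-487). Hence Gal(Q(sqrt(-487))/Q) = Z/2Z.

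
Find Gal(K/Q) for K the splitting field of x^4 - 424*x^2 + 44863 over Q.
Gal(K/Q) = V_4 (Klein four-group, Z/2Z × Z/2Z)

f factors as (x^2 - 221)(x^2 - 203), so the splitting field is K = Q(sqrt(221), sqrt(203)). The elements 221, 203, 44863 are all non-squares in Q, so sqrt(221) and sqrt(203) generate independent quadratic extensions. Thus [K:Q] = 4 and Gal(K/Q) is generated by the two order-2 automorphisms sqrt(221) ↦ -sqrt(221) and sqrt(203) ↦ -sqrt(203), giving V_4.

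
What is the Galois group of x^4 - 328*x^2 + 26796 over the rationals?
Gal(K/Q) = V_4 (Klein four-group, Z/2Z × Z/2Z)

f factors as (x^2 - 174)(x^2 - 154), so the splitting field is K = Q(sqrt(174), sqrt(154)). The elements 174, 154, 26796 are all non-squares in Q, so sqrt(174) and sqrt(154) generate independent quadratic extensions. Thus [K:Q] = 4 and Gal(K/Q) is generated by the two order-2 automorphisms sqrt(174) ↦ -sqrt(174) and sqrt(154) ↦ -sqrt(154), giving V_4.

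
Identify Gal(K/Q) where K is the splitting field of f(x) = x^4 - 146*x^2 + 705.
Gal(K/Q) = V_4 (Klein four-group, Z/2Z × Z/2Z)

f factors as (x^2 - 5)(x^2 - 141), so the splitting field is K = Q(sqrt(5), sqrt(141)). The elements 5, 141, 705 are all non-squares in Q, so sqrt(5) and sqrt(141) generate independent quadratic extensions. Thus [K:Q] = 4 and Gal(K/Q) is generated by the two order-2 automorphisms sqrt(5) ↦ -sqrt(5) and sqrt(141) ↦ -sqrt(141), giving V_4.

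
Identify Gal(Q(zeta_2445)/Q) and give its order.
|Gal(Q(zeta_2445)/Q)| = phi(2445) = 1296; group ≅ (Z/2445Z)^* ≅ Z/2Z × Z/4Z × Z/162Z

The n-th cyclotomic polynomial Φ_2445(x) is the minimal polynomial of zeta_2445 over Q and has degree phi(2445) = 1296. So Q(zeta_2445) is a degree-1296 Galois extension with Galois group (Z/2445Z)^*. By CRT, (Z/2445Z)^* ≅ (Z/3Z)^* × (Z/5Z)^* × (Z/163Z)^*. Each prime-power unit group is (Z/3Z)^* ≅ Z/2Z; (Z/5Z)^* ≅ Z/4Z; (Z/163Z)^* ≅ Z/162Z. Hence Gal(Q(zeta_2445)/Q) ≅ Z/2Z × Z/4Z × Z/162Z.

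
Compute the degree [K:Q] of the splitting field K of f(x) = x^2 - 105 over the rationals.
[K:Q] = 2

The polynomial x^2 - 105 is irreducible over Q since 105 is not a perfect square. Its splitting field is Q(sqrt(105)), which has degree 2 over Q.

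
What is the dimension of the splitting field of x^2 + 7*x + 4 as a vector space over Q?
[K:Q] = 2

The discriminant of x^2 + (7)*x + (4) is b^2 - 4c = 49 - (16) = 33. Since 33 is not a perfect square in Q, the polynomial is irreducible over Q. Its two roots generate a degree-2 extension, so [K:Q] = 2.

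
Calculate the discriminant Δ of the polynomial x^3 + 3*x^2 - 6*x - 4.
Δ = 2484

For x^3 + a x^2 + b x + c the discriminant is Δ = 18 a b c - 4 a^3 c + a^2 b^2 - 4 b^3 - 27 c^2.
Plug a = 3, b = -6, c = -4:
  18*(3)*(-6)*(-4) - 4*(3)^3*(-4) + (3)^2*(-6)^2 - 4*(-6)^3 - 27*(-4)^2
  = 1296 + (432) + 324 + (864) + (-432)
  = 2484.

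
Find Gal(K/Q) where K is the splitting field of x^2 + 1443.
Gal(K/Q) = Z/2Z (cyclic of order 2)

x^2 + 1443 is irreducible over Q since -1443 is not a rational square. The splitting field Q(sqrt(-1443)) has degree 2 over Q, and its unique nontrivial automorphism is sqrt(-1443) ↦ -sqrt(-1443). Hence Gal(Q(sqrt(-1443))/Q) = Z/2Z.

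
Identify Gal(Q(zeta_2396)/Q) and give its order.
|Gal(Q(zeta_2396)/Q)| = phi(2396) = 1196; group ≅ (Z/2396Z)^* ≅ Z/2Z × Z/598Z

The n-th cyclotomic polynomial Φ_2396(x) is the minimal polynomial of zeta_2396 over Q and has degree phi(2396) = 1196. So Q(zeta_2396) is a degree-1196 Galois extension with Galois group (Z/2396Z)^*. By CRT, (Z/2396Z)^* ≅ (Z/4Z)^* × (Z/599Z)^*. Each prime-power unit group is (Z/4Z)^* ≅ Z/2Z; (Z/599Z)^* ≅ Z/598Z. Hence Gal(Q(zeta_2396)/Q) ≅ Z/2Z × Z/598Z.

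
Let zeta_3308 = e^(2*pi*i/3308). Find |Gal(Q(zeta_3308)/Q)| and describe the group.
|Gal(Q(zeta_3308)/Q)| = phi(3308) = 1652; group ≅ (Z/3308Z)^* ≅ Z/2Z × Z/826Z

The n-th cyclotomic polynomial Φ_3308(x) is the minimal polynomial of zeta_3308 over Q and has degree phi(3308) = 1652. So Q(zeta_3308) is a degree-1652 Galois extension with Galois group (Z/3308Z)^*. By CRT, (Z/3308Z)^* ≅ (Z/4Z)^* × (Z/827Z)^*. Each prime-power unit group is (Z/4Z)^* ≅ Z/2Z; (Z/827Z)^* ≅ Z/826Z. Hence Gal(Q(zeta_3308)/Q) ≅ Z/2Z × Z/826Z.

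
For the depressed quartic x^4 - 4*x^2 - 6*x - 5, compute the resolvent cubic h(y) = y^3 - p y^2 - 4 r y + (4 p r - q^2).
h(y) = y^3 + 4*y^2 + 20*y + 44

Identify coefficients: p = -4, q = -6, r = -5.
Plug into h(y) = y^3 - p y^2 - 4 r y + (4 p r - q^2):
  h(y) = y^3 - (-4) y^2 - 4*(-5) y + (4*(-4)*(-5) - (-6)^2)
       = y^3 + (4) y^2 + (20) y + (44).
Simplifying: h(y) = y^3 + 4*y^2 + 20*y + 44.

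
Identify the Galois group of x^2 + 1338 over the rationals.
Gal(K/Q) = Z/2Z (cyclic of order 2)

x^2 + 1338 is irreducible over Q since -1338 is not a rational square. The splitting field Q(sqrt(-1338)) has degree 2 over Q, and its unique nontrivial automorphism is sqrt(-1338) ↦ -sqrt(-1338). Hence Gal(Q(sqrt(-1338))/Q) = Z/2Z.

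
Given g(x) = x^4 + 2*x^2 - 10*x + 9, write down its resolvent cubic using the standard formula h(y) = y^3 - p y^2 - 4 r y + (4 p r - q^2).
h(y) = y^3 - 2*y^2 - 36*y - 28

Identify coefficients: p = 2, q = -10, r = 9.
Plug into h(y) = y^3 - p y^2 - 4 r y + (4 p r - q^2):
  h(y) = y^3 - (2) y^2 - 4*(9) y + (4*(2)*(9) - (-10)^2)
       = y^3 + (-2) y^2 + (-36) y + (-28).
Simplifying: h(y) = y^3 - 2*y^2 - 36*y - 28.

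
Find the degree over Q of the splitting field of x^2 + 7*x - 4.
[K:Q] = 2

The discriminant of x^2 + (7)*x + (-4) is b^2 - 4c = 49 - (-16) = 65. Since 65 is not a perfect square in Q, the polynomial is irreducible over Q. Its two roots generate a degree-2 extension, so [K:Q] = 2.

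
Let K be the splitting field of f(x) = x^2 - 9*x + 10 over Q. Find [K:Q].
[K:Q] = 2

The discriminant of x^2 + (-9)*x + (10) is b^2 - 4c = 81 - (40) = 41. Since 41 is not a perfect square in Q, the polynomial is irreducible over Q. Its two roots generate a degree-2 extension, so [K:Q] = 2.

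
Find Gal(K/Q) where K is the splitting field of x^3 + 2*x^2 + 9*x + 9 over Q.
Gal(K/Q) = S_3 (symmetric group of order 6)

Compute the discriminant of x^3 + (2)*x^2 + (9)*x + (9): Δ = -2151. Since Δ is not a rational square, the Galois group is not contained in A_3; it must be the full S_3 (irreducibility of the cubic rules out anything smaller).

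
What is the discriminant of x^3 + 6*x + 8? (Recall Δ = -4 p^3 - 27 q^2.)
Δ = -2592

For a depressed cubic x^3 + p x + q the discriminant is Δ = -4 p^3 - 27 q^2 = -4*(6)^3 - 27*(8)^2 = -864 - 1728 = -2592.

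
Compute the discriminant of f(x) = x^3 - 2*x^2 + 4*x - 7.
Δ = -731

For x^3 + a x^2 + b x + c the discriminant is Δ = 18 a b c - 4 a^3 c + a^2 b^2 - 4 b^3 - 27 c^2.
Plug a = -2, b = 4, c = -7:
  18*(-2)*(4)*(-7) - 4*(-2)^3*(-7) + (-2)^2*(4)^2 - 4*(4)^3 - 27*(-7)^2
  = 1008 + (-224) + 64 + (-256) + (-1323)
  = -731.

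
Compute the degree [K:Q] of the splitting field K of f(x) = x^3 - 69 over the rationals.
[K:Q] = 6

x^3 - 69 has one real root r = 69^(1/3) and two complex roots r*zeta_3, r*zeta_3^2 where zeta_3 = e^(2*pi*i/3). The splitting field is Q(r, zeta_3). [Q(r):Q] = 3 and [Q(zeta_3):Q] = 2 with gcd = 1, so [Q(r, zeta_3):Q] = 3 * 2 = 6.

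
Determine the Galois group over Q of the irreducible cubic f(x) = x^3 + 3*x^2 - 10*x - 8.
Gal(K/Q) = S_3 (symmetric group of order 6)

Compute the discriminant of x^3 + (3)*x^2 + (-10)*x + (-8): Δ = 8356. Since Δ is not a rational square, the Galois group is not contained in A_3; it must be the full S_3 (irreducibility of the cubic rules out anything smaller).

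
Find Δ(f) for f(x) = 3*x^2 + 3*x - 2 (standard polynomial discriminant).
Δ = 33

For a quadratic a x^2 + b x + c the discriminant is Δ = b^2 - 4ac = (3)^2 - 4*(3)*(-2) = 9 - (-24) = 33.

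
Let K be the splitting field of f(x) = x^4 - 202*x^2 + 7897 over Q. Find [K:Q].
[K:Q] = 4

f factors as (x^2 - 149)(x^2 - 53); the splitting field is K = Q(sqrt(149), sqrt(53)). Since 149, 53, and 7897 are all non-squares in Q, the three subfields Q(sqrt(149)), Q(sqrt(53)), Q(sqrt(7897)) are distinct degree-2 extensions, so [K:Q] = 4 (Klein four Galois group).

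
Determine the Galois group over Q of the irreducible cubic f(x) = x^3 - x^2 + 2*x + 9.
Gal(K/Q) = S_3 (symmetric group of order 6)

Compute the discriminant of x^3 + (-1)*x^2 + (2)*x + (9): Δ = -2503. Since Δ is not a rational square, the Galois group is not contained in A_3; it must be the full S_3 (irreducibility of the cubic rules out anything smaller).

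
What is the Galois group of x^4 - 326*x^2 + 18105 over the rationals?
Gal(K/Q) = V_4 (Klein four-group, Z/2Z × Z/2Z)

f factors as (x^2 - 255)(x^2 - 71), so the splitting field is K = Q(sqrt(255), sqrt(71)). The elements 255, 71, 18105 are all non-squares in Q, so sqrt(255) and sqrt(71) generate independent quadratic extensions. Thus [K:Q] = 4 and Gal(K/Q) is generated by the two order-2 automorphisms sqrt(255) ↦ -sqrt(255) and sqrt(71) ↦ -sqrt(71), giving V_4.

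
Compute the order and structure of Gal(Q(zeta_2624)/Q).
|Gal(Q(zeta_2624)/Q)| = phi(2624) = 1280; group ≅ (Z/2624Z)^* ≅ Z/2Z × Z/16Z × Z/40Z

The n-th cyclotomic polynomial Φ_2624(x) is the minimal polynomial of zeta_2624 over Q and has degree phi(2624) = 1280. So Q(zeta_2624) is a degree-1280 Galois extension with Galois group (Z/2624Z)^*. By CRT, (Z/2624Z)^* ≅ (Z/64Z)^* × (Z/41Z)^*. Each prime-power unit group is (Z/64Z)^* ≅ Z/2Z × Z/16Z; (Z/41Z)^* ≅ Z/40Z. Hence Gal(Q(zeta_2624)/Q) ≅ Z/2Z × Z/16Z × Z/40Z.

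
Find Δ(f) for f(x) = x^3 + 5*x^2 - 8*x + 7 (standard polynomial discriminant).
Δ = -6215

For x^3 + a x^2 + b x + c the discriminant is Δ = 18 a b c - 4 a^3 c + a^2 b^2 - 4 b^3 - 27 c^2.
Plug a = 5, b = -8, c = 7:
  18*(5)*(-8)*(7) - 4*(5)^3*(7) + (5)^2*(-8)^2 - 4*(-8)^3 - 27*(7)^2
  = -5040 + (-3500) + 1600 + (2048) + (-1323)
  = -6215.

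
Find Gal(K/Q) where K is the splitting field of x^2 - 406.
Gal(K/Q) = Z/2Z (cyclic of order 2)

x^2 - 406 is irreducible over Q since 406 is not a rational square. The splitting field Q(sqrt(406)) has degree 2 over Q, and its unique nontrivial automorphism is sqrt(406) ↦ -sqrt(406). Hence Gal(Q(sqrt(406))/Q) = Z/2Z.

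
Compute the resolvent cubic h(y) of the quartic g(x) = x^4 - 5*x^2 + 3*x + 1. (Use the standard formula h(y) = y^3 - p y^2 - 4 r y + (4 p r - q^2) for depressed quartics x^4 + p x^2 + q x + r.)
h(y) = y^3 + 5*y^2 - 4*y - 29

Identify coefficients: p = -5, q = 3, r = 1.
Plug into h(y) = y^3 - p y^2 - 4 r y + (4 p r - q^2):
  h(y) = y^3 - (-5) y^2 - 4*(1) y + (4*(-5)*(1) - (3)^2)
       = y^3 + (5) y^2 + (-4) y + (-29).
Simplifying: h(y) = y^3 + 5*y^2 - 4*y - 29.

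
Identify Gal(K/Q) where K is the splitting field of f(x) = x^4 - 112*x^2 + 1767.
Gal(K/Q) = V_4 (Klein four-group, Z/2Z × Z/2Z)

f factors as (x^2 - 19)(x^2 - 93), so the splitting field is K = Q(sqrt(19), sqrt(93)). The elements 19, 93, 1767 are all non-squares in Q, so sqrt(19) and sqrt(93) generate independent quadratic extensions. Thus [K:Q] = 4 and Gal(K/Q) is generated by the two order-2 automorphisms sqrt(19) ↦ -sqrt(19) and sqrt(93) ↦ -sqrt(93), giving V_4.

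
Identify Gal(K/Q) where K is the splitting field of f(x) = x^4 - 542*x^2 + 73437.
Gal(K/Q) = V_4 (Klein four-group, Z/2Z × Z/2Z)

f factors as (x^2 - 273)(x^2 - 269), so the splitting field is K = Q(sqrt(273), sqrt(269)). The elements 273, 269, 73437 are all non-squares in Q, so sqrt(273) and sqrt(269) generate independent quadratic extensions. Thus [K:Q] = 4 and Gal(K/Q) is generated by the two order-2 automorphisms sqrt(273) ↦ -sqrt(273) and sqrt(269) ↦ -sqrt(269), giving V_4.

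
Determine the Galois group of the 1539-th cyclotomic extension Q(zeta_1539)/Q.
|Gal(Q(zeta_1539)/Q)| = phi(1539) = 972; group ≅ (Z/1539Z)^* ≅ Z/18Z × Z/54Z

The n-th cyclotomic polynomial Φ_1539(x) is the minimal polynomial of zeta_1539 over Q and has degree phi(1539) = 972. So Q(zeta_1539) is a degree-972 Galois extension with Galois group (Z/1539Z)^*. By CRT, (Z/1539Z)^* ≅ (Z/81Z)^* × (Z/19Z)^*. Each prime-power unit group is (Z/81Z)^* ≅ Z/54Z; (Z/19Z)^* ≅ Z/18Z. Hence Gal(Q(zeta_1539)/Q) ≅ Z/18Z × Z/54Z.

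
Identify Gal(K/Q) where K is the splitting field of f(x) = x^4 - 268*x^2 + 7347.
Gal(K/Q) = V_4 (Klein four-group, Z/2Z × Z/2Z)

f factors as (x^2 - 237)(x^2 - 31), so the splitting field is K = Q(sqrt(237), sqrt(31)). The elements 237, 31, 7347 are all non-squares in Q, so sqrt(237) and sqrt(31) generate independent quadratic extensions. Thus [K:Q] = 4 and Gal(K/Q) is generated by the two order-2 automorphisms sqrt(237) ↦ -sqrt(237) and sqrt(31) ↦ -sqrt(31), giving V_4.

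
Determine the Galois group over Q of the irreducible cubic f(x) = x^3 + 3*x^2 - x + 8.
Gal(K/Q) = S_3 (symmetric group of order 6)

Compute the discriminant of x^3 + (3)*x^2 + (-1)*x + (8): Δ = -3011. Since Δ is not a rational square, the Galois group is not contained in A_3; it must be the full S_3 (irreducibility of the cubic rules out anything smaller).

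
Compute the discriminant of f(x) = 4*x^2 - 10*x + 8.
Δ = -28

For a quadratic a x^2 + b x + c the discriminant is Δ = b^2 - 4ac = (-10)^2 - 4*(4)*(8) = 100 - (128) = -28.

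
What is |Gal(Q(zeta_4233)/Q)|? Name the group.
|Gal(Q(zeta_4233)/Q)| = phi(4233) = 2624; group ≅ (Z/4233Z)^* ≅ Z/2Z × Z/16Z × Z/82Z

The n-th cyclotomic polynomial Φ_4233(x) is the minimal polynomial of zeta_4233 over Q and has degree phi(4233) = 2624. So Q(zeta_4233) is a degree-2624 Galois extension with Galois group (Z/4233Z)^*. By CRT, (Z/4233Z)^* ≅ (Z/3Z)^* × (Z/17Z)^* × (Z/83Z)^*. Each prime-power unit group is (Z/3Z)^* ≅ Z/2Z; (Z/17Z)^* ≅ Z/16Z; (Z/83Z)^* ≅ Z/82Z. Hence Gal(Q(zeta_4233)/Q) ≅ Z/2Z × Z/16Z × Z/82Z.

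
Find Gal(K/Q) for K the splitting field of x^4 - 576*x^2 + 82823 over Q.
Gal(K/Q) = V_4 (Klein four-group, Z/2Z × Z/2Z)

f factors as (x^2 - 299)(x^2 - 277), so the splitting field is K = Q(sqrt(299), sqrt(277)). The elements 299, 277, 82823 are all non-squares in Q, so sqrt(299) and sqrt(277) generate independent quadratic extensions. Thus [K:Q] = 4 and Gal(K/Q) is generated by the two order-2 automorphisms sqrt(299) ↦ -sqrt(299) and sqrt(277) ↦ -sqrt(277), giving V_4.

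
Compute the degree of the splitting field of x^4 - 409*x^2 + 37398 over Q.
[K:Q] = 4

f factors as (x^2 - 271)(x^2 - 138); the splitting field is K = Q(sqrt(271), sqrt(138)). Since 271, 138, and 37398 are all non-squares in Q, the three subfields Q(sqrt(271)), Q(sqrt(138)), Q(sqrt(37398)) are distinct degree-2 extensions, so [K:Q] = 4 (Klein four Galois group).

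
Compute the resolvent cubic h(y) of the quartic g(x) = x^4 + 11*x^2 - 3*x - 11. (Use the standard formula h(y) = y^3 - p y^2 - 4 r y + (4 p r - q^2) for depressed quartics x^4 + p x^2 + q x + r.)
h(y) = y^3 - 11*y^2 + 44*y - 493

Identify coefficients: p = 11, q = -3, r = -11.
Plug into h(y) = y^3 - p y^2 - 4 r y + (4 p r - q^2):
  h(y) = y^3 - (11) y^2 - 4*(-11) y + (4*(11)*(-11) - (-3)^2)
       = y^3 + (-11) y^2 + (44) y + (-493).
Simplifying: h(y) = y^3 - 11*y^2 + 44*y - 493.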